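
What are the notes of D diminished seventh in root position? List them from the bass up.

D, F, Ab, Cb

D diminished seventh is D–F–Ab–Cb. Root position puts the root (D) in the bass, with the remaining tones above: D, F, Ab, Cb.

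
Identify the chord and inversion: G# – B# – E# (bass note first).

E# minor, first inversion

The pitch classes G#, B#, E# arrange in thirds as E#–G#–B#: an E# minor triad.
The lowest note is G#, the third of the chord, so this is first inversion (figured bass 6).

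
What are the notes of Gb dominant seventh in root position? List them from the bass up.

Spelling Gb dominant seventh: Gb–Bb–Db–Fb. In root position the root is bass, giving Gb, Bb, Db, Fb from the bottom.

Gb, Bb, Db, Fb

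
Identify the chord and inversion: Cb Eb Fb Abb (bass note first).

The pitch classes Cb, Eb, Fb, Abb arrange in thirds as Fb–Abb–Cb–Eb: an Fb minor-major seventh chord.
The lowest note is Cb, the fifth of the chord, so this is second inversion (figured bass 4/3).

Fb minor-major seventh, second inversion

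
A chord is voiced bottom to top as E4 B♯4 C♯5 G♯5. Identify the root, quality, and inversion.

The distinct note names are E, B#, C#, G#. Stacked in thirds they read C#–E–G#–B#, which is a minor-major seventh chord on C#.
E is the third of C# minor-major seventh; third in the bass means first inversion (figured bass 6/5).

C# minor-major seventh, first inversion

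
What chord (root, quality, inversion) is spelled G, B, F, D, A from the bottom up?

G dominant ninth, root position

The pitch classes G, B, F, D, A arrange in thirds as G–B–D–F–A: a G dominant ninth chord.
The lowest note is G, the root of the chord, so this is root position.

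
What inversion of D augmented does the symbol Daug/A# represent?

Daug/A# means D augmented with A# in the bass. A# is the fifth of D augmented (D–F#–A#), so this is second inversion.

second inversion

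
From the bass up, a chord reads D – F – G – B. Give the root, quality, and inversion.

G dominant seventh, second inversion

The pitch classes D, F, G, B arrange in thirds as G–B–D–F: a G dominant seventh chord.
D is the fifth of G dominant seventh; fifth in the bass means second inversion (figured bass 4/3).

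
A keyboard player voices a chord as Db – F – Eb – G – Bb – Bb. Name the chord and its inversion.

Eb dominant ninth, third inversion

The pitch classes Db, F, Eb, G, Bb arrange in thirds as Eb–G–Bb–Db–F: an Eb dominant ninth chord.
Db is the seventh of Eb dominant ninth; seventh in the bass means third inversion.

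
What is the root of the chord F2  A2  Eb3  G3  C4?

The distinct letter names are F, A, Eb, G, C. Arranged as a stack of thirds they read F–A–C–Eb–G, so F is the root (an F dominant ninth chord).

F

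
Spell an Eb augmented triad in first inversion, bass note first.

G, B, Eb

Spelling Eb augmented: Eb–G–B. In first inversion the third is bass, giving G, B, Eb from the bottom.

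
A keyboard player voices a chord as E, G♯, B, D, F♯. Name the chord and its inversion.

E dominant ninth, root position

The pitch classes E, G#, B, D, F# arrange in thirds as E–G#–B–D–F#: an E dominant ninth chord.
The lowest note is E, the root of the chord, so this is root position.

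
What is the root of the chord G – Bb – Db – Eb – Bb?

Eb

G, Bb, Db, Eb are the tones of an Eb dominant seventh chord (Eb–G–Bb–Db), making Eb the root.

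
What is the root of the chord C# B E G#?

C#

The distinct letter names are C#, B, E, G#. Arranged as a stack of thirds they read C#–E–G#–B, so C# is the root (a C# minor seventh chord).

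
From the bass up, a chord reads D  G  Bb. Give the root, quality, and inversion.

G minor, second inversion

Reducing to letter names: D, G, Bb. These stack in thirds as G–Bb–D — a G minor triad.
D is the fifth of G minor; fifth in the bass means second inversion (figured bass 6/4).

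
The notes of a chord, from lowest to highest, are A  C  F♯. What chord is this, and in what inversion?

The pitch classes A, C, F# arrange in thirds as F#–A–C: an F# diminished triad.
The lowest note is A, the third of the chord, so this is first inversion (figured bass 6).

F# diminished, first inversion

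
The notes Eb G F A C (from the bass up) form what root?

Eb, G, F, A, C are the tones of an F dominant ninth chord (F–A–C–Eb–G), making F the root.

F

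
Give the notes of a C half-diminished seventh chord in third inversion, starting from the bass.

Spelling C half-diminished seventh: C–Eb–Gb–Bb. In third inversion the seventh is bass, giving Bb, C, Eb, Gb from the bottom.

Bb, C, Eb, Gb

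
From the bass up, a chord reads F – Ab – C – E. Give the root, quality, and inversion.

F minor-major seventh, root position

Reducing to letter names: F, Ab, C, E. These stack in thirds as F–Ab–C–E — an F minor-major seventh chord.
The lowest note is F, the root of the chord, so this is root position (figured bass 7).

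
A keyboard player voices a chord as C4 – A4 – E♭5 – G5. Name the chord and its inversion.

A half-diminished seventh, first inversion

The pitch classes C, A, Eb, G arrange in thirds as A–C–Eb–G: an A half-diminished seventh chord.
With the third (C) in the bass, the chord is in first inversion (figured bass 6/5).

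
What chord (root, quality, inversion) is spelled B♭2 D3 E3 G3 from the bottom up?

The pitch classes Bb, D, E, G arrange in thirds as E–G–Bb–D: an E half-diminished seventh chord.
The lowest note is Bb, the fifth of the chord, so this is second inversion (figured bass 4/3).

E half-diminished seventh, second inversion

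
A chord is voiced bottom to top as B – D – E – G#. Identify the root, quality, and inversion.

E dominant seventh, second inversion

Reducing to letter names: B, D, E, G#. These stack in thirds as E–G#–B–D — an E dominant seventh chord.
With the fifth (B) in the bass, the chord is in second inversion (figured bass 4/3).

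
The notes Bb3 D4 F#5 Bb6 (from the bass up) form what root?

Bb

Bb, D, F# are the tones of a Bb augmented triad (Bb–D–F#), making Bb the root.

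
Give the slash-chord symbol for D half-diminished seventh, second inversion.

Second inversion of D half-diminished seventh has the fifth (Ab) in the bass. As a slash chord: Dø7/Ab.

Dø7/Ab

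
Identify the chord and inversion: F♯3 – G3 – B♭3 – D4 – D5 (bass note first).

G minor-major seventh, third inversion

The pitch classes F#, G, Bb, D arrange in thirds as G–Bb–D–F#: a G minor-major seventh chord.
F# is the seventh of G minor-major seventh; seventh in the bass means third inversion (figured bass 4/2).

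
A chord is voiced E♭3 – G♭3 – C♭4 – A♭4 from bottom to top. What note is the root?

The distinct letter names are Eb, Gb, Cb, Ab. Arranged as a stack of thirds they read Ab–Cb–Eb–Gb, so Ab is the root (an Ab minor seventh chord).

Ab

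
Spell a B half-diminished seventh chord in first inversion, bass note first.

D, F, A, B

The chord tones are B–D–F–A. With the third (D) lowest for first inversion: D, F, A, B.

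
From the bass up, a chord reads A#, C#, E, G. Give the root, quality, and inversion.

A# diminished seventh, root position

The distinct note names are A#, C#, E, G. Stacked in thirds they read A#–C#–E–G, which is a diminished seventh chord on A#.
With the root (A#) in the bass, the chord is in root position (figured bass 7).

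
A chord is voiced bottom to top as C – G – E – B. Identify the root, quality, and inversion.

C major seventh, root position

The distinct note names are C, G, E, B. Stacked in thirds they read C–E–G–B, which is a major seventh chord on C.
The lowest note is C, the root of the chord, so this is root position (figured bass 7).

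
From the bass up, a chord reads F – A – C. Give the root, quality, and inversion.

F major, root position

Reducing to letter names: F, A, C. These stack in thirds as F–A–C — an F major triad.
With the root (F) in the bass, the chord is in root position (figured bass 5/3).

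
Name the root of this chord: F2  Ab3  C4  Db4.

Reordering F, Ab, C, Db into stacked thirds gives Db–F–Ab–C; the bottom of that stack, Db, is the root.

Db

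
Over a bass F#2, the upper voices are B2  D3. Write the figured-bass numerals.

The notes F#, B, D stack in thirds as B–D–F# — a B minor triad. The bass F# is the fifth, so this is second inversion: figured 6/4.

6/4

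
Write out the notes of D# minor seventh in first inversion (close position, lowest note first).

F#, A#, C#, D#

D# minor seventh is D#–F#–A#–C#. First inversion puts the third (F#) in the bass, with the remaining tones above: F#, A#, C#, D#.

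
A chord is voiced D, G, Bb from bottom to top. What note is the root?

G

Reordering D, G, Bb into stacked thirds gives G–Bb–D; the bottom of that stack, G, is the root.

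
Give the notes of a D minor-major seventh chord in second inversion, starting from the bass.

The chord tones are D–F–A–C#. With the fifth (A) lowest for second inversion: A, C#, D, F.

A, C#, D, F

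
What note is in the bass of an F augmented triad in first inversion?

A

In first inversion the third is lowest. For F augmented (F–A–C#) that is A.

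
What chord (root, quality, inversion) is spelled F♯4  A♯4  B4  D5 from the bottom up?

Reducing to letter names: F#, A#, B, D. These stack in thirds as B–D–F#–A# — a B minor-major seventh chord.
The lowest note is F#, the fifth of the chord, so this is second inversion (figured bass 4/3).

B minor-major seventh, second inversion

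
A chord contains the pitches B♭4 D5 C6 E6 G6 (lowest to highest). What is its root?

C

The distinct letter names are Bb, D, C, E, G. Arranged as a stack of thirds they read C–E–G–Bb–D, so C is the root (a C dominant ninth chord).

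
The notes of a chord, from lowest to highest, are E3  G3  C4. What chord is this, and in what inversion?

The pitch classes E, G, C arrange in thirds as C–E–G: a C major triad.
With the third (E) in the bass, the chord is in first inversion (figured bass 6).

C major, first inversion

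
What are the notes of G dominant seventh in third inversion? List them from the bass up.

G dominant seventh is G–B–D–F. Third inversion puts the seventh (F) in the bass, with the remaining tones above: F, G, B, D.

F, G, B, D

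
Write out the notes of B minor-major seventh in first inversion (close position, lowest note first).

The chord tones are B–D–F#–A#. With the third (D) lowest for first inversion: D, F#, A#, B.

D, F#, A#, B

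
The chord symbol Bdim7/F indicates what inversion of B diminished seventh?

Bdim7/F means B diminished seventh with F in the bass. F is the fifth of B diminished seventh (B–D–F–Ab), so this is second inversion.

second inversion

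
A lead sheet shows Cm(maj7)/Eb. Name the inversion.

Cm(maj7)/Eb means C minor-major seventh with Eb in the bass. Eb is the third of C minor-major seventh (C–Eb–G–B), so this is first inversion.

first inversion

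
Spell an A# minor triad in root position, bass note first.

The chord tones are A#–C#–E#. With the root (A#) lowest for root position: A#, C#, E#.

A#, C#, E#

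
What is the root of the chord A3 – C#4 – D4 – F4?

The distinct letter names are A, C#, D, F. Arranged as a stack of thirds they read D–F–A–C#, so D is the root (a D minor-major seventh chord).

D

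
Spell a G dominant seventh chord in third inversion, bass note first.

The chord tones are G–B–D–F. With the seventh (F) lowest for third inversion: F, G, B, D.

F, G, B, D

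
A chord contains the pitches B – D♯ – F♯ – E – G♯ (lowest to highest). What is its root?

B, D#, F#, E, G# are the tones of an E major ninth chord (E–G#–B–D#–F#), making E the root.

E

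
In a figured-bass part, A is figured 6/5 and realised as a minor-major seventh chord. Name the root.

The figures 6/5 mean the third of the chord is in the bass. If A is the third of a minor-major seventh chord, the root is F# (chord tones F#–A–C#–E#).

F#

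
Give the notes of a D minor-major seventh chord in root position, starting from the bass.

The chord tones are D–F–A–C#. With the root (D) lowest for root position: D, F, A, C#.

D, F, A, C#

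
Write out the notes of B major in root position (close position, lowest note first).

B, D#, F#

The chord tones are B–D#–F#. With the root (B) lowest for root position: B, D#, F#.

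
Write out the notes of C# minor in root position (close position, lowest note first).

C#, E, G#

Spelling C# minor: C#–E–G#. In root position the root is bass, giving C#, E, G# from the bottom.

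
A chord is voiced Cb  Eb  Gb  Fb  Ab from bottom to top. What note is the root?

The distinct letter names are Cb, Eb, Gb, Fb, Ab. Arranged as a stack of thirds they read Fb–Ab–Cb–Eb–Gb, so Fb is the root (an Fb major ninth chord).

Fb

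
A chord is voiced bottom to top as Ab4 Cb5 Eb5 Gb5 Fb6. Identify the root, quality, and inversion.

Fb major ninth, first inversion

The pitch classes Ab, Cb, Eb, Gb, Fb arrange in thirds as Fb–Ab–Cb–Eb–Gb: an Fb major ninth chord.
Ab is the third of Fb major ninth; third in the bass means first inversion.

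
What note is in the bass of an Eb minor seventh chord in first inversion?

Gb

The third of Eb minor seventh (Eb–Gb–Bb–Db) is Gb; that is the bass in first inversion.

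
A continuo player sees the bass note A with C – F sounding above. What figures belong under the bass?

6

The notes A, C, F stack in thirds as F–A–C — an F major triad. The bass A is the third, so this is first inversion: figured 6.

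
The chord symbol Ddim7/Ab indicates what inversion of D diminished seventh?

Ddim7/Ab means D diminished seventh with Ab in the bass. Ab is the fifth of D diminished seventh (D–F–Ab–Cb), so this is second inversion.

second inversion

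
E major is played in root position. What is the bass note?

The root of E major (E–G#–B) is E; that is the bass in root position.

E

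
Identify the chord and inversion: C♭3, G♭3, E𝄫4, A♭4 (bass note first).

Reducing to letter names: Cb, Gb, Ebb, Ab. These stack in thirds as Ab–Cb–Ebb–Gb — an Ab half-diminished seventh chord.
With the third (Cb) in the bass, the chord is in first inversion (figured bass 6/5).

Ab half-diminished seventh, first inversion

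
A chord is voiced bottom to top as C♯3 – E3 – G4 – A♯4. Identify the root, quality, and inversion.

A# diminished seventh, first inversion

The distinct note names are C#, E, G, A#. Stacked in thirds they read A#–C#–E–G, which is a diminished seventh chord on A#.
With the third (C#) in the bass, the chord is in first inversion (figured bass 6/5).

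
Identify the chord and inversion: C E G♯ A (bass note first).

The distinct note names are C, E, G#, A. Stacked in thirds they read A–C–E–G#, which is a minor-major seventh chord on A.
The lowest note is C, the third of the chord, so this is first inversion (figured bass 6/5).

A minor-major seventh, first inversion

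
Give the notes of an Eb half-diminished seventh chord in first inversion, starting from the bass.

Gb, Bbb, Db, Eb

Spelling Eb half-diminished seventh: Eb–Gb–Bbb–Db. In first inversion the third is bass, giving Gb, Bbb, Db, Eb from the bottom.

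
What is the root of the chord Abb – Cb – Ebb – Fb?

Fb

The distinct letter names are Abb, Cb, Ebb, Fb. Arranged as a stack of thirds they read Fb–Abb–Cb–Ebb, so Fb is the root (an Fb minor seventh chord).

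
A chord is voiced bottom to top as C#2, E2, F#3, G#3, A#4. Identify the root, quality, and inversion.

F# dominant ninth, second inversion

The distinct note names are C#, E, F#, G#, A#. Stacked in thirds they read F#–A#–C#–E–G#, which is a dominant ninth chord on F#.
C# is the fifth of F# dominant ninth; fifth in the bass means second inversion.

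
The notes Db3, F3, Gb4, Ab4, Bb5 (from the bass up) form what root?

Gb

Db, F, Gb, Ab, Bb are the tones of a Gb major ninth chord (Gb–Bb–Db–F–Ab), making Gb the root.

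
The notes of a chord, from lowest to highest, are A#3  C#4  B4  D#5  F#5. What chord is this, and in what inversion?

The distinct note names are A#, C#, B, D#, F#. Stacked in thirds they read B–D#–F#–A#–C#, which is a major ninth chord on B.
With the seventh (A#) in the bass, the chord is in third inversion.

B major ninth, third inversion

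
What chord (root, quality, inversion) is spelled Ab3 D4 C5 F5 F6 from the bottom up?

D half-diminished seventh, second inversion

The distinct note names are Ab, D, C, F. Stacked in thirds they read D–F–Ab–C, which is a half-diminished seventh chord on D.
The lowest note is Ab, the fifth of the chord, so this is second inversion (figured bass 4/3).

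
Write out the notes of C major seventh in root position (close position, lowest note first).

C, E, G, B

The chord tones are C–E–G–B. With the root (C) lowest for root position: C, E, G, B.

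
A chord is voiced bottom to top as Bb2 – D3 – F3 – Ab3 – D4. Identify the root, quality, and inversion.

Bb dominant seventh, root position

The pitch classes Bb, D, F, Ab arrange in thirds as Bb–D–F–Ab: a Bb dominant seventh chord.
Bb is the root of Bb dominant seventh; root in the bass means root position (figured bass 7).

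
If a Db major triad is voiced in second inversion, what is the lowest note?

Ab

Db major is Db–F–Ab. Second inversion places the fifth in the bass: Ab.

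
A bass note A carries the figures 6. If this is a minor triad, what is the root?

F#

The figures 6 mean the third of the chord is in the bass. If A is the third of a minor triad, the root is F# (chord tones F#–A–C#).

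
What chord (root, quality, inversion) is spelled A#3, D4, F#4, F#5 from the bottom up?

Reducing to letter names: A#, D, F#. These stack in thirds as D–F#–A# — a D augmented triad.
With the fifth (A#) in the bass, the chord is in second inversion (figured bass 6/4).

D augmented, second inversion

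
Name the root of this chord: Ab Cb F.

F

The distinct letter names are Ab, Cb, F. Arranged as a stack of thirds they read F–Ab–Cb, so F is the root (an F diminished triad).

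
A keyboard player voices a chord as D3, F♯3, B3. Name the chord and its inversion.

B minor, first inversion

Reducing to letter names: D, F#, B. These stack in thirds as B–D–F# — a B minor triad.
D is the third of B minor; third in the bass means first inversion (figured bass 6).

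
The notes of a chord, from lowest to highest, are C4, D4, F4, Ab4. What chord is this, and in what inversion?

D half-diminished seventh, third inversion

The pitch classes C, D, F, Ab arrange in thirds as D–F–Ab–C: a D half-diminished seventh chord.
The lowest note is C, the seventh of the chord, so this is third inversion (figured bass 4/2).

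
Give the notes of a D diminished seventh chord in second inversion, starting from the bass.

Ab, Cb, D, F

D diminished seventh is D–F–Ab–Cb. Second inversion puts the fifth (Ab) in the bass, with the remaining tones above: Ab, Cb, D, F.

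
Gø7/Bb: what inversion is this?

first inversion

Gø7/Bb means G half-diminished seventh with Bb in the bass. Bb is the third of G half-diminished seventh (G–Bb–Db–F), so this is first inversion.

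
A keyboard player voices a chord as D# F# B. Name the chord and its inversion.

The pitch classes D#, F#, B arrange in thirds as B–D#–F#: a B major triad.
With the third (D#) in the bass, the chord is in first inversion (figured bass 6).

B major, first inversion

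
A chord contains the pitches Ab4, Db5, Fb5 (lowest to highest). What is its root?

Db

Ab, Db, Fb are the tones of a Db minor triad (Db–Fb–Ab), making Db the root.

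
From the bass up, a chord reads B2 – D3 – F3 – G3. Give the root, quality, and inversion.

G dominant seventh, first inversion

The pitch classes B, D, F, G arrange in thirds as G–B–D–F: a G dominant seventh chord.
With the third (B) in the bass, the chord is in first inversion (figured bass 6/5).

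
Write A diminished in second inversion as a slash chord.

Adim/Eb

Second inversion of A diminished has the fifth (Eb) in the bass. As a slash chord: Adim/Eb.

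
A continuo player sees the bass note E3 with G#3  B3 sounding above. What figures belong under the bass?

5/3

The notes E, G#, B stack in thirds as E–G#–B — an E major triad. The bass E is the root, so this is root position: figured 5/3.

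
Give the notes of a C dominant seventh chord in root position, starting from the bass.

C, E, G, Bb

Spelling C dominant seventh: C–E–G–Bb. In root position the root is bass, giving C, E, G, Bb from the bottom.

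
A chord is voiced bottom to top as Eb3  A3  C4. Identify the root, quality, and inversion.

A diminished, second inversion

The distinct note names are Eb, A, C. Stacked in thirds they read A–C–Eb, which is a diminished triad on A.
The lowest note is Eb, the fifth of the chord, so this is second inversion (figured bass 6/4).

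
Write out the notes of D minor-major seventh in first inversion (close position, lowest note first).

F, A, C#, D

The chord tones are D–F–A–C#. With the third (F) lowest for first inversion: F, A, C#, D.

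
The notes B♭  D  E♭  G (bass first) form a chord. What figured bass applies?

4/3

The notes Bb, D, Eb, G stack in thirds as Eb–G–Bb–D — an Eb major seventh chord. The bass Bb is the fifth, so this is second inversion: figured 4/3.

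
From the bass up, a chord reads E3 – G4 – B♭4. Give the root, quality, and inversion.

The distinct note names are E, G, Bb. Stacked in thirds they read E–G–Bb, which is a diminished triad on E.
With the root (E) in the bass, the chord is in root position (figured bass 5/3).

E diminished, root position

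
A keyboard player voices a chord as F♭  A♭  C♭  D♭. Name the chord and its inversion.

The distinct note names are Fb, Ab, Cb, Db. Stacked in thirds they read Db–Fb–Ab–Cb, which is a minor seventh chord on Db.
Fb is the third of Db minor seventh; third in the bass means first inversion (figured bass 6/5).

Db minor seventh, first inversion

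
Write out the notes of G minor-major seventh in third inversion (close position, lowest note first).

F#, G, Bb, D

Spelling G minor-major seventh: G–Bb–D–F#. In third inversion the seventh is bass, giving F#, G, Bb, D from the bottom.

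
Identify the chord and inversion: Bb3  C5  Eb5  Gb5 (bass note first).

The distinct note names are Bb, C, Eb, Gb. Stacked in thirds they read C–Eb–Gb–Bb, which is a half-diminished seventh chord on C.
With the seventh (Bb) in the bass, the chord is in third inversion (figured bass 4/2).

C half-diminished seventh, third inversion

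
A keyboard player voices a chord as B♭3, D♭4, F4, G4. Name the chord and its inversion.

Reducing to letter names: Bb, Db, F, G. These stack in thirds as G–Bb–Db–F — a G half-diminished seventh chord.
The lowest note is Bb, the third of the chord, so this is first inversion (figured bass 6/5).

G half-diminished seventh, first inversion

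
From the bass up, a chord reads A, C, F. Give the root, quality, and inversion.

The distinct note names are A, C, F. Stacked in thirds they read F–A–C, which is a major triad on F.
A is the third of F major; third in the bass means first inversion (figured bass 6).

F major, first inversion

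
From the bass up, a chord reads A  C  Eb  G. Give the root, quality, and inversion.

A half-diminished seventh, root position

Reducing to letter names: A, C, Eb, G. These stack in thirds as A–C–Eb–G — an A half-diminished seventh chord.
With the root (A) in the bass, the chord is in root position (figured bass 7).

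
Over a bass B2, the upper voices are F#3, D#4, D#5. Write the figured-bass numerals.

5/3

The notes B, F#, D# stack in thirds as B–D#–F# — a B major triad. The bass B is the root, so this is root position: figured 5/3.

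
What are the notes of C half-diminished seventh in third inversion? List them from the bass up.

Bb, C, Eb, Gb

The chord tones are C–Eb–Gb–Bb. With the seventh (Bb) lowest for third inversion: Bb, C, Eb, Gb.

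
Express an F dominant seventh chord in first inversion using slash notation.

First inversion of F dominant seventh has the third (A) in the bass. As a slash chord: F7/A.

F7/A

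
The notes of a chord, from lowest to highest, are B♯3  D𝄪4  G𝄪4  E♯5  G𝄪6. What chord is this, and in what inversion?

The pitch classes B#, D##, G##, E# arrange in thirds as E#–G##–B#–D##: an E# major seventh chord.
The lowest note is B#, the fifth of the chord, so this is second inversion (figured bass 4/3).

E# major seventh, second inversion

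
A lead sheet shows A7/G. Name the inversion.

A7/G means A dominant seventh with G in the bass. G is the seventh of A dominant seventh (A–C#–E–G), so this is third inversion.

third inversion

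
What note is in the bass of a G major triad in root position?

G

G major is G–B–D. Root position places the root in the bass: G.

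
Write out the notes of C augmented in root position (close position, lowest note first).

The chord tones are C–E–G#. With the root (C) lowest for root position: C, E, G#.

C, E, G#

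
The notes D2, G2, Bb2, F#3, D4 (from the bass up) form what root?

Reordering D, G, Bb, F# into stacked thirds gives G–Bb–D–F#; the bottom of that stack, G, is the root.

G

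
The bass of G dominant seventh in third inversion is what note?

The seventh of G dominant seventh (G–B–D–F) is F; that is the bass in third inversion.

F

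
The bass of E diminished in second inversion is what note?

Bb

The fifth of E diminished (E–G–Bb) is Bb; that is the bass in second inversion.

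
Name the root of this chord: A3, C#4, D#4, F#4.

Reordering A, C#, D#, F# into stacked thirds gives D#–F#–A–C#; the bottom of that stack, D#, is the root.

D#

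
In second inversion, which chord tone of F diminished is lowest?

The fifth of F diminished (F–Ab–Cb) is Cb; that is the bass in second inversion.

Cb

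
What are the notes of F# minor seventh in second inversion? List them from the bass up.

C#, E, F#, A

The chord tones are F#–A–C#–E. With the fifth (C#) lowest for second inversion: C#, E, F#, A.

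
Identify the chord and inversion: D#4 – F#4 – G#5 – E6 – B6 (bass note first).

E major ninth, third inversion

The pitch classes D#, F#, G#, E, B arrange in thirds as E–G#–B–D#–F#: an E major ninth chord.
With the seventh (D#) in the bass, the chord is in third inversion.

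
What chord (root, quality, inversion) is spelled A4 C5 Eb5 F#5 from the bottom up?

F# diminished seventh, first inversion

The pitch classes A, C, Eb, F# arrange in thirds as F#–A–C–Eb: an F# diminished seventh chord.
The lowest note is A, the third of the chord, so this is first inversion (figured bass 6/5).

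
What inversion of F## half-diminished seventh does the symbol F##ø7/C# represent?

F##ø7/C# means F## half-diminished seventh with C# in the bass. C# is the fifth of F## half-diminished seventh (F##–A#–C#–E#), so this is second inversion.

second inversion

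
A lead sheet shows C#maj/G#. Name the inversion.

second inversion

C#maj/G# means C# major with G# in the bass. G# is the fifth of C# major (C#–E#–G#), so this is second inversion.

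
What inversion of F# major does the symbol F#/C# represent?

second inversion

F#/C# means F# major with C# in the bass. C# is the fifth of F# major (F#–A#–C#), so this is second inversion.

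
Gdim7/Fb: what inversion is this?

Gdim7/Fb means G diminished seventh with Fb in the bass. Fb is the seventh of G diminished seventh (G–Bb–Db–Fb), so this is third inversion.

third inversion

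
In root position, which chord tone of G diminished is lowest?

In root position the root is lowest. For G diminished (G–Bb–Db) that is G.

G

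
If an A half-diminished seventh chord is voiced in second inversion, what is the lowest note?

The fifth of A half-diminished seventh (A–C–Eb–G) is Eb; that is the bass in second inversion.

Eb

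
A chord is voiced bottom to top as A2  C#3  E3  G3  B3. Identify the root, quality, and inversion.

The pitch classes A, C#, E, G, B arrange in thirds as A–C#–E–G–B: an A dominant ninth chord.
With the root (A) in the bass, the chord is in root position.

A dominant ninth, root position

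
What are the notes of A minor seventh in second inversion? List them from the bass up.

Spelling A minor seventh: A–C–E–G. In second inversion the fifth is bass, giving E, G, A, C from the bottom.

E, G, A, C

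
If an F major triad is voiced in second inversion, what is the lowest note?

C

In second inversion the fifth is lowest. For F major (F–A–C) that is C.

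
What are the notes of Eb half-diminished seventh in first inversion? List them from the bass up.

Gb, Bbb, Db, Eb

The chord tones are Eb–Gb–Bbb–Db. With the third (Gb) lowest for first inversion: Gb, Bbb, Db, Eb.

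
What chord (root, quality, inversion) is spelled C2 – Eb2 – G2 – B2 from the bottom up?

C minor-major seventh, root position

The distinct note names are C, Eb, G, B. Stacked in thirds they read C–Eb–G–B, which is a minor-major seventh chord on C.
The lowest note is C, the root of the chord, so this is root position (figured bass 7).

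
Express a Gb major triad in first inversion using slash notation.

First inversion of Gb major has the third (Bb) in the bass. As a slash chord: Gbmaj/Bb.

Gbmaj/Bb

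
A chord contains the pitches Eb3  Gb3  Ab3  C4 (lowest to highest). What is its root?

Ab

The distinct letter names are Eb, Gb, Ab, C. Arranged as a stack of thirds they read Ab–C–Eb–Gb, so Ab is the root (an Ab dominant seventh chord).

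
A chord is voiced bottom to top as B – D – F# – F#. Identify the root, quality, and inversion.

The pitch classes B, D, F# arrange in thirds as B–D–F#: a B minor triad.
B is the root of B minor; root in the bass means root position (figured bass 5/3).

B minor, root position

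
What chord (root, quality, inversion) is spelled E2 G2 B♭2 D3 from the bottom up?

The distinct note names are E, G, Bb, D. Stacked in thirds they read E–G–Bb–D, which is a half-diminished seventh chord on E.
The lowest note is E, the root of the chord, so this is root position (figured bass 7).

E half-diminished seventh, root position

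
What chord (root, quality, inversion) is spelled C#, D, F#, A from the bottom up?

Reducing to letter names: C#, D, F#, A. These stack in thirds as D–F#–A–C# — a D major seventh chord.
The lowest note is C#, the seventh of the chord, so this is third inversion (figured bass 4/2).

D major seventh, third inversion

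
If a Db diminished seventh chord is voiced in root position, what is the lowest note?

Db

The root of Db diminished seventh (Db–Fb–Abb–Cbb) is Db; that is the bass in root position.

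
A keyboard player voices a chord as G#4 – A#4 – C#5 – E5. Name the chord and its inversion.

A# half-diminished seventh, third inversion

Reducing to letter names: G#, A#, C#, E. These stack in thirds as A#–C#–E–G# — an A# half-diminished seventh chord.
The lowest note is G#, the seventh of the chord, so this is third inversion (figured bass 4/2).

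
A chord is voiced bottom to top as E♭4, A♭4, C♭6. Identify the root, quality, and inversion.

Ab minor, second inversion

The distinct note names are Eb, Ab, Cb. Stacked in thirds they read Ab–Cb–Eb, which is a minor triad on Ab.
The lowest note is Eb, the fifth of the chord, so this is second inversion (figured bass 6/4).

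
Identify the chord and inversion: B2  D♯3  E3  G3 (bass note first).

E minor-major seventh, second inversion

The distinct note names are B, D#, E, G. Stacked in thirds they read E–G–B–D#, which is a minor-major seventh chord on E.
With the fifth (B) in the bass, the chord is in second inversion (figured bass 4/3).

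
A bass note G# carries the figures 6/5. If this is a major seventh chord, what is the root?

E

The figures 6/5 mean the third of the chord is in the bass. If G# is the third of a major seventh chord, the root is E (chord tones E–G#–B–D#).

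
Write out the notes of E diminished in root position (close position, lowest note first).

E, G, Bb

Spelling E diminished: E–G–Bb. In root position the root is bass, giving E, G, Bb from the bottom.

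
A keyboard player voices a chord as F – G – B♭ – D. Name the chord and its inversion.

The pitch classes F, G, Bb, D arrange in thirds as G–Bb–D–F: a G minor seventh chord.
With the seventh (F) in the bass, the chord is in third inversion (figured bass 4/2).

G minor seventh, third inversion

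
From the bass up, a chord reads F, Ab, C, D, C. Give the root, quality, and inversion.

The distinct note names are F, Ab, C, D. Stacked in thirds they read D–F–Ab–C, which is a half-diminished seventh chord on D.
The lowest note is F, the third of the chord, so this is first inversion (figured bass 6/5).

D half-diminished seventh, first inversion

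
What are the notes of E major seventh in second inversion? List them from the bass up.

B, D#, E, G#

The chord tones are E–G#–B–D#. With the fifth (B) lowest for second inversion: B, D#, E, G#.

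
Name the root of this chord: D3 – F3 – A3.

The distinct letter names are D, F, A. Arranged as a stack of thirds they read D–F–A, so D is the root (a D minor triad).

D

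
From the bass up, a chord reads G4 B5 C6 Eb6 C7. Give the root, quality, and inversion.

C minor-major seventh, second inversion

Reducing to letter names: G, B, C, Eb. These stack in thirds as C–Eb–G–B — a C minor-major seventh chord.
With the fifth (G) in the bass, the chord is in second inversion (figured bass 4/3).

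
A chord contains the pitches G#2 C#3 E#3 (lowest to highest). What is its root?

G#, C#, E# are the tones of a C# major triad (C#–E#–G#), making C# the root.

C#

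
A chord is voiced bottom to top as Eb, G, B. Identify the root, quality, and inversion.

The distinct note names are Eb, G, B. Stacked in thirds they read Eb–G–B, which is an augmented triad on Eb.
With the root (Eb) in the bass, the chord is in root position (figured bass 5/3).

Eb augmented, root position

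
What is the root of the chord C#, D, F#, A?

D

The distinct letter names are C#, D, F#, A. Arranged as a stack of thirds they read D–F#–A–C#, so D is the root (a D major seventh chord).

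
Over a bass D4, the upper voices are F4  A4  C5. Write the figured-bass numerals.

The notes D, F, A, C stack in thirds as D–F–A–C — a D minor seventh chord. The bass D is the root, so this is root position: figured 7.

7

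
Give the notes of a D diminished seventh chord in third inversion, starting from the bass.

Spelling D diminished seventh: D–F–Ab–Cb. In third inversion the seventh is bass, giving Cb, D, F, Ab from the bottom.

Cb, D, F, Ab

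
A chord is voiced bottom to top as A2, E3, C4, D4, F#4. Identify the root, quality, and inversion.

Reducing to letter names: A, E, C, D, F#. These stack in thirds as D–F#–A–C–E — a D dominant ninth chord.
With the fifth (A) in the bass, the chord is in second inversion.

D dominant ninth, second inversion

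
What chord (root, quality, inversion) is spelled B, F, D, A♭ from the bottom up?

B diminished seventh, root position

Reducing to letter names: B, F, D, Ab. These stack in thirds as B–D–F–Ab — a B diminished seventh chord.
B is the root of B diminished seventh; root in the bass means root position (figured bass 7).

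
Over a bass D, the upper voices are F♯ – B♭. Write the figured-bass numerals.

6

The notes D, F#, Bb stack in thirds as Bb–D–F# — a Bb augmented triad. The bass D is the third, so this is first inversion: figured 6.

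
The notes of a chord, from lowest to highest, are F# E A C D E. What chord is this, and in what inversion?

The distinct note names are F#, E, A, C, D. Stacked in thirds they read D–F#–A–C–E, which is a dominant ninth chord on D.
F# is the third of D dominant ninth; third in the bass means first inversion.

D dominant ninth, first inversion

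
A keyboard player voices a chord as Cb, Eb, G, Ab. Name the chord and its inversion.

The distinct note names are Cb, Eb, G, Ab. Stacked in thirds they read Ab–Cb–Eb–G, which is a minor-major seventh chord on Ab.
Cb is the third of Ab minor-major seventh; third in the bass means first inversion (figured bass 6/5).

Ab minor-major seventh, first inversion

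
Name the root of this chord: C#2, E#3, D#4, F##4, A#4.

Reordering C#, E#, D#, F##, A# into stacked thirds gives D#–F##–A#–C#–E#; the bottom of that stack, D#, is the root.

D#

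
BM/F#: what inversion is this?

second inversion

BM/F# means B major with F# in the bass. F# is the fifth of B major (B–D#–F#), so this is second inversion.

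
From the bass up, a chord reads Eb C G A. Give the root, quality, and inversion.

A half-diminished seventh, second inversion

The distinct note names are Eb, C, G, A. Stacked in thirds they read A–C–Eb–G, which is a half-diminished seventh chord on A.
With the fifth (Eb) in the bass, the chord is in second inversion (figured bass 4/3).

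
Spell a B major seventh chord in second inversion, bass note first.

F#, A#, B, D#

B major seventh is B–D#–F#–A#. Second inversion puts the fifth (F#) in the bass, with the remaining tones above: F#, A#, B, D#.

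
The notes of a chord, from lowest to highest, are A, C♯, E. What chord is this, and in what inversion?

Reducing to letter names: A, C#, E. These stack in thirds as A–C#–E — an A major triad.
A is the root of A major; root in the bass means root position (figured bass 5/3).

A major, root position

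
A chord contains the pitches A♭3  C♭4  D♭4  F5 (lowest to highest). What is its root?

Db

Ab, Cb, Db, F are the tones of a Db dominant seventh chord (Db–F–Ab–Cb), making Db the root.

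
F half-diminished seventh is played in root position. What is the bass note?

F half-diminished seventh is F–Ab–Cb–Eb. Root position places the root in the bass: F.

F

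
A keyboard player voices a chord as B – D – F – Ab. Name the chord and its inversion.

B diminished seventh, root position

Reducing to letter names: B, D, F, Ab. These stack in thirds as B–D–F–Ab — a B diminished seventh chord.
With the root (B) in the bass, the chord is in root position (figured bass 7).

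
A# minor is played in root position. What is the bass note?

A#

A# minor is A#–C#–E#. Root position places the root in the bass: A#.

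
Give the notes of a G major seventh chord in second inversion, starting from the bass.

D, F#, G, B

The chord tones are G–B–D–F#. With the fifth (D) lowest for second inversion: D, F#, G, B.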